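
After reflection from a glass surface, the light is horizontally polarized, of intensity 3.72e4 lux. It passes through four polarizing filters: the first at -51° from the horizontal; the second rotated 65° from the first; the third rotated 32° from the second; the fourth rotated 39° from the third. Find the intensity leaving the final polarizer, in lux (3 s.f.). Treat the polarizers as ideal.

I₁ = 3.72e4 lux · cos²(51°) = 1.473e+04 lux.
I₂ = I₁ · cos²(65°) = 1.473e+04 · 0.1786 = 2631 lux.
I₃ = I₂ · cos²(32°) = 2631 · 0.7192 = 1892 lux.
I₄ = I₃ · cos²(39°) = 1892 · 0.604 = 1143 lux.

I ≈ 1140 lux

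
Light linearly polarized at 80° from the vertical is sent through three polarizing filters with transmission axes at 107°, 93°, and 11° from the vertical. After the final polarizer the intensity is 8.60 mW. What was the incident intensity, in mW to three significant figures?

I₀ ≈ 594 mW

I₁ = I₀ cos²(107° − 80°) = I₀ cos²(27°) = 0.7939 I₀.
I₂ = I₁ cos²(93° − 107°) = 0.7939 I₀ · cos²(14°) = 0.7474 I₀.
I₃ = I₂ cos²(11° − 93°) = 0.7474 I₀ · cos²(82°) = 0.01448 I₀.
So 8.60 mW = 0.01448 I₀, giving I₀ = 8.60/0.01448 = 594 mW.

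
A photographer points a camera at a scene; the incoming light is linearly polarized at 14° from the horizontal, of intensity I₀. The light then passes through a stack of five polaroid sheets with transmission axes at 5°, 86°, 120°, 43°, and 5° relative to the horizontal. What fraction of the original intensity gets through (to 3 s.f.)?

By Malus's law, I₁ = I₀ cos²(5° − 14°) = I₀ cos²(9°) = 0.9755 I₀.
I₂ = I₁ cos²(86° − 5°) = 0.9755 I₀ · cos²(81°) = 0.02387 I₀.
I₃ = I₂ cos²(120° − 86°) = 0.02387 I₀ · cos²(34°) = 0.01641 I₀.
I₄ = I₃ cos²(43° − 120°) = 0.01641 I₀ · cos²(77°) = 0.0008303 I₀.
I₅ = I₄ cos²(5° − 43°) = 0.0008303 I₀ · cos²(38°) = 0.0005156 I₀.
Transmitted fraction = 0.0005156.

≈ 0.000516 I₀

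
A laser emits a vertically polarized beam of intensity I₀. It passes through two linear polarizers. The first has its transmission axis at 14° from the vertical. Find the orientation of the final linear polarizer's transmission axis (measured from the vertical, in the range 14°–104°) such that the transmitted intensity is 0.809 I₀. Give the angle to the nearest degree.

By Malus's law, I₁ = I₀ cos²(14° − 0°) = I₀ cos²(14°) = 0.9415 I₀.
Need I₂/I₀ = 0.809, so cos²(θ − 14°) = 0.809 / 0.9415 = 0.8593.
θ − 14° = arccos(√0.8593) = 22.0°, giving θ ≈ 14 + 22.0 = 36.0°.

θ ≈ 36°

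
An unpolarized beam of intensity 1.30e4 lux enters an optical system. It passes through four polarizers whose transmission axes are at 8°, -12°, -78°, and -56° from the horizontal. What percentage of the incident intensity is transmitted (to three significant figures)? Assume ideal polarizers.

≈ 6.28%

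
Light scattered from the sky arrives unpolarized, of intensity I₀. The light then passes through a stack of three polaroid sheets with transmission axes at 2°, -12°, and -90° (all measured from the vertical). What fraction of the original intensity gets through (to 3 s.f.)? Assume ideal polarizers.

≈ 0.0203 I₀

Unpolarized light through the first polarizer → I₁ = ½ I₀, now polarized at 2°.
I₂ = I₁ cos²(-12° − 2°) = 0.5 I₀ · cos²(14°) = 0.4707 I₀.
I₃ = I₂ cos²(-90° + 12°) = 0.4707 I₀ · cos²(78°) = 0.02035 I₀.
Transmitted fraction = 0.02035.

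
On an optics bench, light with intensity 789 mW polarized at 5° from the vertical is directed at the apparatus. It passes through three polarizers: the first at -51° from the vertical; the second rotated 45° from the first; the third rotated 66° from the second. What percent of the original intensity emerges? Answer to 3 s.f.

≈ 2.59%

I₁ = 789 mW · cos²(56°) = 246.7 mW.
I₂ = I₁ · cos²(45°) = 246.7 · 0.5 = 123.4 mW.
I₃ = I₂ · cos²(66°) = 123.4 · 0.1654 = 20.41 mW.
That is 2.587% of the incident intensity.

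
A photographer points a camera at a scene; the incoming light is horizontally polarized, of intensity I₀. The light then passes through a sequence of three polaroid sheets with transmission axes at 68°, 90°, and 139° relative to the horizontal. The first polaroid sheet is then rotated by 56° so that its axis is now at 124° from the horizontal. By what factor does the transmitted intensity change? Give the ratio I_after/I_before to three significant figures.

I_new/I_old ≈ 1.78

Before rotation:
I₁ = I₀ cos²(68° − 0°) = I₀ cos²(68°) = 0.1403 I₀.
I₂ = I₁ cos²(90° − 68°) = 0.1403 I₀ · cos²(22°) = 0.1206 I₀.
I₃ = I₂ cos²(139° − 90°) = 0.1206 I₀ · cos²(49°) = 0.05192 I₀.
After rotation:
I₁ = I₀ cos²(124° − 0°) = I₀ cos²(56°) = 0.3127 I₀.
I₂ = I₁ cos²(90° − 124°) = 0.3127 I₀ · cos²(34°) = 0.2149 I₀.
I₃ = I₂ cos²(139° − 90°) = 0.2149 I₀ · cos²(49°) = 0.0925 I₀.
Ratio = 0.0925 / 0.05192 = 1.782.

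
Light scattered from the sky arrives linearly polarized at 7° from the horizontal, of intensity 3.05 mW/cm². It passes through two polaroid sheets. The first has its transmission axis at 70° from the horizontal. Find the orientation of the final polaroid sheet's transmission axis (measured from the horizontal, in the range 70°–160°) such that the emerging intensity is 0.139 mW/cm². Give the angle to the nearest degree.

I₁ = I₀ cos²(70° − 7°) = I₀ cos²(63°) = 0.2061 I₀.
Target fraction: 0.139 / 3.05 mW/cm² = 0.04557 of I₀.
Need I₂/I₀ = 0.04557, so cos²(θ − 70°) = 0.04557 / 0.2061 = 0.2211.
θ − 70° = arccos(√0.2211) = 62.0°, giving θ ≈ 70 + 62.0 = 132.0°.

θ ≈ 132°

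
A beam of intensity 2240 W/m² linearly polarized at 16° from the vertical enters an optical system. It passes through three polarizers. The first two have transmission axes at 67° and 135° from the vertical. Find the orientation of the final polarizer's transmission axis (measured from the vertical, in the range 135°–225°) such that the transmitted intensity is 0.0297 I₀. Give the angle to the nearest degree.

θ ≈ 178°

By Malus's law, I₁ = I₀ cos²(67° − 16°) = I₀ cos²(51°) = 0.396 I₀.
I₂ = I₁ cos²(135° − 67°) = 0.396 I₀ · cos²(68°) = 0.05558 I₀.
Need I₃/I₀ = 0.0297, so cos²(θ − 135°) = 0.0297 / 0.05558 = 0.5344.
θ − 135° = arccos(√0.5344) = 43.0°, giving θ ≈ 135 + 43.0 = 178.0°.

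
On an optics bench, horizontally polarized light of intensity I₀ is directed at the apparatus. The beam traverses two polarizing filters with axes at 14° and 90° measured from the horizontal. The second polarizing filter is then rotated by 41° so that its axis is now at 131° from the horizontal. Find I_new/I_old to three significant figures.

Before rotation:
I₁ = I₀ cos²(14° − 0°) = I₀ cos²(14°) = 0.9415 I₀.
I₂ = I₁ cos²(90° − 14°) = 0.9415 I₀ · cos²(76°) = 0.0551 I₀.
After rotation:
I₁ = I₀ cos²(14° − 0°) = I₀ cos²(14°) = 0.9415 I₀.
Angle between axes 1 and 2: 63°. I₂ = 0.9415 I₀ · cos²(63°) = 0.194 I₀.
Ratio = 0.194 / 0.0551 = 3.522.

I_new/I_old ≈ 3.52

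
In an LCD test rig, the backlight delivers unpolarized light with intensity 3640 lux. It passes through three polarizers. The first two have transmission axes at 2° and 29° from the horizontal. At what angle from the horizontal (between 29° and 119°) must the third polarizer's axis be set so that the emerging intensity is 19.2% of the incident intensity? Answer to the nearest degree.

θ ≈ 75°

Unpolarized light through the first polarizer → I₁ = ½ I₀, now polarized at 2°.
I₂ = I₁ cos²(29° − 2°) = 0.5 I₀ · cos²(27°) = 0.3969 I₀.
Need I₃/I₀ = 0.192, so cos²(θ − 29°) = 0.192 / 0.3969 = 0.4837.
θ − 29° = arccos(√0.4837) = 45.9°, giving θ ≈ 29 + 45.9 = 74.9°.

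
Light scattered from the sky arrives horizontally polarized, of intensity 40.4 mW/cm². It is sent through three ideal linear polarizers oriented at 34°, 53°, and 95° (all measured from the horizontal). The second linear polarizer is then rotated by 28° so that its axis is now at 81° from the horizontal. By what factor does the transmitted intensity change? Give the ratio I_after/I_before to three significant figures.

I_new/I_old ≈ 0.887

Before rotation:
I₁ = I₀ cos²(34° − 0°) = I₀ cos²(34°) = 0.6873 I₀.
I₂ = I₁ cos²(53° − 34°) = 0.6873 I₀ · cos²(19°) = 0.6145 I₀.
I₃ = I₂ cos²(95° − 53°) = 0.6145 I₀ · cos²(42°) = 0.3393 I₀.
After rotation:
I₁ = I₀ cos²(34° − 0°) = I₀ cos²(34°) = 0.6873 I₀.
I₂ = I₁ cos²(81° − 34°) = 0.6873 I₀ · cos²(47°) = 0.3197 I₀.
I₃ = I₂ cos²(95° − 81°) = 0.3197 I₀ · cos²(14°) = 0.301 I₀.
Ratio = 0.301 / 0.3393 = 0.8869.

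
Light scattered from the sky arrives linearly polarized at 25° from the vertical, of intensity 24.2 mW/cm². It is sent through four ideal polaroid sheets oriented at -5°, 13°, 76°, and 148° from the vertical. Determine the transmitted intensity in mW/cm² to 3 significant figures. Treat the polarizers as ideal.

I ≈ 0.323 mW/cm²

I₁ = 24.2 mW/cm² · cos²(30°) = 18.15 mW/cm².
I₂ = I₁ · cos²(18°) = 18.15 · 0.9045 = 16.42 mW/cm².
I₃ = I₂ · cos²(63°) = 16.42 · 0.2061 = 3.384 mW/cm².
I₄ = I₃ · cos²(72°) = 3.384 · 0.09549 = 0.3231 mW/cm².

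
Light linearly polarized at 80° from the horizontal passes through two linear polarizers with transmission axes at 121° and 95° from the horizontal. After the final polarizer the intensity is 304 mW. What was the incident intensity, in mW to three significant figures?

I₁ = I₀ cos²(121° − 80°) = I₀ cos²(41°) = 0.5696 I₀.
I₂ = I₁ cos²(95° − 121°) = 0.5696 I₀ · cos²(26°) = 0.4601 I₀.
So 304 mW = 0.4601 I₀, giving I₀ = 304/0.4601 = 660.7 mW.

I₀ ≈ 661 mW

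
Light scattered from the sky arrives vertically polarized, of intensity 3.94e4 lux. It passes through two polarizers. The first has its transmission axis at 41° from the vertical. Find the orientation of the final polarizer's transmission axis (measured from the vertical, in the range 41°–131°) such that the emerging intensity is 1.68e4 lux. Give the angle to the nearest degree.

θ ≈ 71°

I₁ = I₀ cos²(41° − 0°) = I₀ cos²(41°) = 0.5696 I₀.
Target fraction: 1.68e4 / 3.94e4 lux = 0.4264 of I₀.
Need I₂/I₀ = 0.4264, so cos²(θ − 41°) = 0.4264 / 0.5696 = 0.7486.
θ − 41° = arccos(√0.7486) = 30.1°, giving θ ≈ 41 + 30.1 = 71.1°.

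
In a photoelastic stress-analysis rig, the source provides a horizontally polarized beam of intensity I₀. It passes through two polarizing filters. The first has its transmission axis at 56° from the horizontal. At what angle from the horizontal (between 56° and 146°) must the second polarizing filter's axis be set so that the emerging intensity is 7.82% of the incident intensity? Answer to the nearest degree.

I₁ = I₀ cos²(56° − 0°) = I₀ cos²(56°) = 0.3127 I₀.
Need I₂/I₀ = 0.0782, so cos²(θ − 56°) = 0.0782 / 0.3127 = 0.2501.
θ − 56° = arccos(√0.2501) = 60.0°, giving θ ≈ 56 + 60.0 = 116.0°.

θ ≈ 116°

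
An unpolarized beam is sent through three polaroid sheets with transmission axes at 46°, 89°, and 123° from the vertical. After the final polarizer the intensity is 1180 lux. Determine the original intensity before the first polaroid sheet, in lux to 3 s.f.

I₀ ≈ 6420 lux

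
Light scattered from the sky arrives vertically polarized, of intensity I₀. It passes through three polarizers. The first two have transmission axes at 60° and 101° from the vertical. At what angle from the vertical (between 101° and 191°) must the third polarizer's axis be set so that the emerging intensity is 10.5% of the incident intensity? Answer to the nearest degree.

By Malus's law, I₁ = I₀ cos²(60° − 0°) = I₀ cos²(60°) = 0.25 I₀.
I₂ = I₁ cos²(101° − 60°) = 0.25 I₀ · cos²(41°) = 0.1424 I₀.
Need I₃/I₀ = 0.105, so cos²(θ − 101°) = 0.105 / 0.1424 = 0.7374.
θ − 101° = arccos(√0.7374) = 30.8°, giving θ ≈ 101 + 30.8 = 131.8°.

θ ≈ 132°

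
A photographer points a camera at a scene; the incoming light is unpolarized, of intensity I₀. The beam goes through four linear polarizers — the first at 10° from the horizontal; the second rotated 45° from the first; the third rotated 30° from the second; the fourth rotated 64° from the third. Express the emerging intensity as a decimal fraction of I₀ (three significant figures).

≈ 0.0360 I₀

Unpolarized light through the first polarizer → I₁ = ½ I₀, now polarized at 10°.
I₂ = I₁ cos²(45°) = 0.5 · 0.5 I₀ = 0.25 I₀.
I₃ = I₂ cos²(30°) = 0.25 · 0.75 I₀ = 0.1875 I₀.
I₄ = I₃ cos²(64°) = 0.1875 · 0.1922 I₀ = 0.03603 I₀.
Transmitted fraction = 0.03603.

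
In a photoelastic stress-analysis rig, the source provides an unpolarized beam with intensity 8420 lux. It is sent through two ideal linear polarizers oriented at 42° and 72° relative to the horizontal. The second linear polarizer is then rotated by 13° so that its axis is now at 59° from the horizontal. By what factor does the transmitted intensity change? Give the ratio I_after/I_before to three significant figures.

I_new/I_old ≈ 1.22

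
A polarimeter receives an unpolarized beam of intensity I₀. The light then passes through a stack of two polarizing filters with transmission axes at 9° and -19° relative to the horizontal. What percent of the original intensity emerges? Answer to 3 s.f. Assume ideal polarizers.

≈ 39.0%

Unpolarized light through the first polarizer → I₁ = ½ I₀, now polarized at 9°.
I₂ = I₁ cos²(-19° − 9°) = 0.5 I₀ · cos²(28°) = 0.3898 I₀.
That is 38.98% of the incident intensity.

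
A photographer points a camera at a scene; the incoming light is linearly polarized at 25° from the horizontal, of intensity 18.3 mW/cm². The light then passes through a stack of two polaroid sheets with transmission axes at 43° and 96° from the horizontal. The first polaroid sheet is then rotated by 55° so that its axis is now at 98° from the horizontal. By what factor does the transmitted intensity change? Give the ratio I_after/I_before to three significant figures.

I_new/I_old ≈ 0.261

Before rotation:
I₁ = I₀ cos²(43° − 25°) = I₀ cos²(18°) = 0.9045 I₀.
I₂ = I₁ cos²(96° − 43°) = 0.9045 I₀ · cos²(53°) = 0.3276 I₀.
After rotation:
I₁ = I₀ cos²(98° − 25°) = I₀ cos²(73°) = 0.08548 I₀.
I₂ = I₁ cos²(96° − 98°) = 0.08548 I₀ · cos²(2°) = 0.08538 I₀.
Ratio = 0.08538 / 0.3276 = 0.2606.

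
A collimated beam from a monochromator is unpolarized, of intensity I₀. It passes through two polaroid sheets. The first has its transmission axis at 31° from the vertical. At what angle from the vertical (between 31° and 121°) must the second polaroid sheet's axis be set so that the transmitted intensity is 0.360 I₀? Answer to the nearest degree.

θ ≈ 63°

Unpolarized light through the first polarizer → I₁ = ½ I₀, now polarized at 31°.
Need I₂/I₀ = 0.36, so cos²(θ − 31°) = 0.36 / 0.5 = 0.72.
θ − 31° = arccos(√0.72) = 31.9°, giving θ ≈ 31 + 31.9 = 62.9°.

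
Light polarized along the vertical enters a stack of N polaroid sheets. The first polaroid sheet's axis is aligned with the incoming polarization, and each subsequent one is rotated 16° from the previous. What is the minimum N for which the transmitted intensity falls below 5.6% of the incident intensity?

First polarizer is aligned with the polarization: full transmission.
Each further stage multiplies by cos²(16°) = 0.924.
After N polarizers: T = 0.924^(N−1). Require T < 0.056 ⇒ N−1 > ln(0.056)/ln(0.924) = 36.48, so N−1 ≥ 37 and N = 38.
Check: N=38 gives T = 0.05374 < 0.056; N=37 gives T = 0.05816.

N = 38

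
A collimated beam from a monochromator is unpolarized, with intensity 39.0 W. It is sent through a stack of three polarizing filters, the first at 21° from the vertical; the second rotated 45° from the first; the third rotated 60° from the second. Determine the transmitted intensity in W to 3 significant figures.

Unpolarized light through the first polarizer → I₁ = 39.0 W/2 = 19.5 W, polarized at 21°.
I₂ = I₁ · cos²(45°) = 19.5 · 0.5 = 9.75 W.
I₃ = I₂ · cos²(60°) = 9.75 · 0.25 = 2.438 W.

I ≈ 2.44 W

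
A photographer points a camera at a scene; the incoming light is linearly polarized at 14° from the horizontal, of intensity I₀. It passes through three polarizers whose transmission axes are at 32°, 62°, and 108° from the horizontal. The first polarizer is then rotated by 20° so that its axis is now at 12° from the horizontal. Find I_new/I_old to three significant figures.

I_new/I_old ≈ 0.608

Before rotation:
I₁ = I₀ cos²(32° − 14°) = I₀ cos²(18°) = 0.9045 I₀.
I₂ = I₁ cos²(62° − 32°) = 0.9045 I₀ · cos²(30°) = 0.6784 I₀.
I₃ = I₂ cos²(108° − 62°) = 0.6784 I₀ · cos²(46°) = 0.3274 I₀.
After rotation:
I₁ = I₀ cos²(12° − 14°) = I₀ cos²(2°) = 0.9988 I₀.
I₂ = I₁ cos²(62° − 12°) = 0.9988 I₀ · cos²(50°) = 0.4127 I₀.
I₃ = I₂ cos²(108° − 62°) = 0.4127 I₀ · cos²(46°) = 0.1991 I₀.
Ratio = 0.1991 / 0.3274 = 0.6083.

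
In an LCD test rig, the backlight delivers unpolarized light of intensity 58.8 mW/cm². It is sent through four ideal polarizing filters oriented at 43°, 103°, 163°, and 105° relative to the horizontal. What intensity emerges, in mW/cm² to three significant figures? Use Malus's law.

Unpolarized light through the first polarizer → I₁ = 58.8 mW/cm²/2 = 29.4 mW/cm², polarized at 43°.
I₂ = I₁ · cos²(60°) = 29.4 · 0.25 = 7.35 mW/cm².
I₃ = I₂ · cos²(60°) = 7.35 · 0.25 = 1.838 mW/cm².
I₄ = I₃ · cos²(58°) = 1.838 · 0.2808 = 0.516 mW/cm².

I ≈ 0.516 mW/cm²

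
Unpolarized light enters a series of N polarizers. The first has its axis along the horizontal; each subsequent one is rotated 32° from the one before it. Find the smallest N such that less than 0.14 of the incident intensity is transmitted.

First polarizer halves the unpolarized light: factor 1/2.
Each further stage multiplies by cos²(32°) = 0.7192.
After N polarizers: T = 0.5·0.7192^(N−1). Require T < 0.14 ⇒ N−1 > ln(0.14/0.5)/ln(0.7192) = 3.86, so N−1 ≥ 4 and N = 5.
Check: N=5 gives T = 0.1338 < 0.14; N=4 gives T = 0.186.

N = 5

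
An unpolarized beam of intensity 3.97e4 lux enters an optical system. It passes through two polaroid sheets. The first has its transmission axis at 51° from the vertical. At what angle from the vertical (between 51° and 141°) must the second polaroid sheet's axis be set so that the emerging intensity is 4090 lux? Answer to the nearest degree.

Unpolarized light through the first polarizer → I₁ = ½ I₀, now polarized at 51°.
Target fraction: 4090 / 3.97e4 lux = 0.103 of I₀.
Need I₂/I₀ = 0.103, so cos²(θ − 51°) = 0.103 / 0.5 = 0.206.
θ − 51° = arccos(√0.206) = 63.0°, giving θ ≈ 51 + 63.0 = 114.0°.

θ ≈ 114°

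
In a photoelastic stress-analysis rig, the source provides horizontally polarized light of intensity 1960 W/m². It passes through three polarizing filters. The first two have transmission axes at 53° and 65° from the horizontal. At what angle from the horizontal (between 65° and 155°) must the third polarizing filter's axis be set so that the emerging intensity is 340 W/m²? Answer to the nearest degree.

θ ≈ 110°

I₁ = I₀ cos²(53° − 0°) = I₀ cos²(53°) = 0.3622 I₀.
I₂ = I₁ cos²(65° − 53°) = 0.3622 I₀ · cos²(12°) = 0.3465 I₀.
Target fraction: 340 / 1960 W/m² = 0.1735 of I₀.
Need I₃/I₀ = 0.1735, so cos²(θ − 65°) = 0.1735 / 0.3465 = 0.5006.
θ − 65° = arccos(√0.5006) = 45.0°, giving θ ≈ 65 + 45.0 = 110.0°.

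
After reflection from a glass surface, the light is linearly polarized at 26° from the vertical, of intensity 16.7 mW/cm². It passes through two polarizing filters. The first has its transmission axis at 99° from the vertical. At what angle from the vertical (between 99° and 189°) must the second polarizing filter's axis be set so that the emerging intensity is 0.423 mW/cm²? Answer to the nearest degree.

θ ≈ 156°

I₁ = I₀ cos²(99° − 26°) = I₀ cos²(73°) = 0.08548 I₀.
Target fraction: 0.423 / 16.7 mW/cm² = 0.02533 of I₀.
Need I₂/I₀ = 0.02533, so cos²(θ − 99°) = 0.02533 / 0.08548 = 0.2963.
θ − 99° = arccos(√0.2963) = 57.0°, giving θ ≈ 99 + 57.0 = 156.0°.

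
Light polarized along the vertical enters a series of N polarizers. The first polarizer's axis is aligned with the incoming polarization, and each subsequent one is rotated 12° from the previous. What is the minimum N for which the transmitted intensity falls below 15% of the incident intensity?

N = 44

First polarizer is aligned with the polarization: full transmission.
Each further stage multiplies by cos²(12°) = 0.9568.
After N polarizers: T = 0.9568^(N−1). Require T < 0.15 ⇒ N−1 > ln(0.15)/ln(0.9568) = 42.93, so N−1 ≥ 43 and N = 44.
Check: N=44 gives T = 0.1495 < 0.15; N=43 gives T = 0.1563.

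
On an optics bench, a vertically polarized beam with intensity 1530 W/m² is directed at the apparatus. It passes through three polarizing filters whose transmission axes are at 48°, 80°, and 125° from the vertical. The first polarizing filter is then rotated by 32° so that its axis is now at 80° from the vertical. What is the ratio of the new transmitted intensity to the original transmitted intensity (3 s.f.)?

I_new/I_old ≈ 0.0936

Before rotation:
By Malus's law, I₁ = I₀ cos²(48° − 0°) = I₀ cos²(48°) = 0.4477 I₀.
I₂ = I₁ cos²(80° − 48°) = 0.4477 I₀ · cos²(32°) = 0.322 I₀.
I₃ = I₂ cos²(125° − 80°) = 0.322 I₀ · cos²(45°) = 0.161 I₀.
After rotation:
I₁ = I₀ cos²(80° − 0°) = I₀ cos²(80°) = 0.03015 I₀.
I₂ = I₁ cos²(80° − 80°) = 0.03015 I₀ · cos²(0°) = 0.03015 I₀.
I₃ = I₂ cos²(125° − 80°) = 0.03015 I₀ · cos²(45°) = 0.01508 I₀.
Ratio = 0.01508 / 0.161 = 0.09364.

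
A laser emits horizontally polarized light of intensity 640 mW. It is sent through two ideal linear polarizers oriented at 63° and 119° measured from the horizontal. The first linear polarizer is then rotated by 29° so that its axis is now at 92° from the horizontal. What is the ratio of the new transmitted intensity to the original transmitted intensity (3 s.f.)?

Before rotation:
I₁ = I₀ cos²(63° − 0°) = I₀ cos²(63°) = 0.2061 I₀.
I₂ = I₁ cos²(119° − 63°) = 0.2061 I₀ · cos²(56°) = 0.06445 I₀.
After rotation:
I₁ = I₀ cos²(92° − 0°) = I₀ cos²(88°) = 0.001218 I₀.
I₂ = I₁ cos²(119° − 92°) = 0.001218 I₀ · cos²(27°) = 0.0009669 I₀.
Ratio = 0.0009669 / 0.06445 = 0.015.

I_new/I_old ≈ 0.0150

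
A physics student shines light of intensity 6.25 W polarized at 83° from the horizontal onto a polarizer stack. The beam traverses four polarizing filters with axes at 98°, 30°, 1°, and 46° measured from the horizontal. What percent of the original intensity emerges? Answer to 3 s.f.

I₁ = 6.25 W · cos²(15°) = 5.831 W.
I₂ = I₁ · cos²(68°) = 5.831 · 0.1403 = 0.8183 W.
I₃ = I₂ · cos²(29°) = 0.8183 · 0.765 = 0.626 W.
I₄ = I₃ · cos²(45°) = 0.626 · 0.5 = 0.313 W.
That is 5.008% of the incident intensity.

≈ 5.01%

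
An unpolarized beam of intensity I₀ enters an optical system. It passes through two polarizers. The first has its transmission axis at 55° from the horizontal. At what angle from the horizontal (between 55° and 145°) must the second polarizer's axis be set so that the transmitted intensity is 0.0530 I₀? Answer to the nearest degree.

Unpolarized light through the first polarizer → I₁ = ½ I₀, now polarized at 55°.
Need I₂/I₀ = 0.053, so cos²(θ − 55°) = 0.053 / 0.5 = 0.106.
θ − 55° = arccos(√0.106) = 71.0°, giving θ ≈ 55 + 71.0 = 126.0°.

θ ≈ 126°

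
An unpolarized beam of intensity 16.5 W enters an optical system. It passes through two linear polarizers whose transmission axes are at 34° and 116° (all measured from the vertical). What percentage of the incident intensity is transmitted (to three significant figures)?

Unpolarized light through the first polarizer → I₁ = 16.5 W/2 = 8.25 W, polarized at 34°.
I₂ = I₁ · cos²(82°) = 8.25 · 0.01937 = 0.1598 W.
That is 0.9685% of the incident intensity.

≈ 0.968%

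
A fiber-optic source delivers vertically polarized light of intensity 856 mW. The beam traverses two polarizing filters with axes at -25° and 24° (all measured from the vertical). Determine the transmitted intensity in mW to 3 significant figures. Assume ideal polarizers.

By Malus's law, I₁ = 856 mW · cos²(25°) = 703.1 mW.
I₂ = I₁ · cos²(49°) = 703.1 · 0.4304 = 302.6 mW.

I ≈ 303 mW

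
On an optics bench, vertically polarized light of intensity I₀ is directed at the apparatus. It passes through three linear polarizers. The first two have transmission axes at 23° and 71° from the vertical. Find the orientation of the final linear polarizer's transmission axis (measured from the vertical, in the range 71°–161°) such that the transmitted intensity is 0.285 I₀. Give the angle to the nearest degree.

θ ≈ 101°

By Malus's law, I₁ = I₀ cos²(23° − 0°) = I₀ cos²(23°) = 0.8473 I₀.
I₂ = I₁ cos²(71° − 23°) = 0.8473 I₀ · cos²(48°) = 0.3794 I₀.
Need I₃/I₀ = 0.285, so cos²(θ − 71°) = 0.285 / 0.3794 = 0.7512.
θ − 71° = arccos(√0.7512) = 29.9°, giving θ ≈ 71 + 29.9 = 100.9°.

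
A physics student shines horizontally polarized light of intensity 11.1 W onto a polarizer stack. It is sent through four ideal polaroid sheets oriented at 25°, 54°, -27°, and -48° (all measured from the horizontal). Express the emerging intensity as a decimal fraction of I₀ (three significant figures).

I/I₀ ≈ 0.0134

I₁ = 11.1 W · cos²(25°) = 9.117 W.
I₂ = I₁ · cos²(29°) = 9.117 · 0.765 = 6.974 W.
I₃ = I₂ · cos²(81°) = 6.974 · 0.02447 = 0.1707 W.
I₄ = I₃ · cos²(21°) = 0.1707 · 0.8716 = 0.1488 W.
Transmitted fraction = 0.0134.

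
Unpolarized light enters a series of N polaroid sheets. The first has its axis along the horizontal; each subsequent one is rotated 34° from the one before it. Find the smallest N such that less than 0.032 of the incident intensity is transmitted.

First polarizer halves the unpolarized light: factor 1/2.
Each further stage multiplies by cos²(34°) = 0.6873.
After N polarizers: T = 0.5·0.6873^(N−1). Require T < 0.032 ⇒ N−1 > ln(0.032/0.5)/ln(0.6873) = 7.33, so N−1 ≥ 8 and N = 9.
Check: N=9 gives T = 0.0249 < 0.032; N=8 gives T = 0.03623.

N = 9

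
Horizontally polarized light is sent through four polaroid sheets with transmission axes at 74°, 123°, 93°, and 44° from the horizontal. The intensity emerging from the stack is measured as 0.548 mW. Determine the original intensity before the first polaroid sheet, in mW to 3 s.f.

I₁ = I₀ cos²(74° − 0°) = I₀ cos²(74°) = 0.07598 I₀.
I₂ = I₁ cos²(123° − 74°) = 0.07598 I₀ · cos²(49°) = 0.0327 I₀.
I₃ = I₂ cos²(93° − 123°) = 0.0327 I₀ · cos²(30°) = 0.02453 I₀.
I₄ = I₃ cos²(44° − 93°) = 0.02453 I₀ · cos²(49°) = 0.01056 I₀.
So 0.548 mW = 0.01056 I₀, giving I₀ = 0.548/0.01056 = 51.91 mW.

I₀ ≈ 51.9 mW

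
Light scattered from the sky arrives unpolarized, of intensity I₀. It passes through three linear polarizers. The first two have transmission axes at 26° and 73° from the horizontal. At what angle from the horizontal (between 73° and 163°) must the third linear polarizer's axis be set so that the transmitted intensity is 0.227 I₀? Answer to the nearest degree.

θ ≈ 82°

Unpolarized light through the first polarizer → I₁ = ½ I₀, now polarized at 26°.
I₂ = I₁ cos²(73° − 26°) = 0.5 I₀ · cos²(47°) = 0.2326 I₀.
Need I₃/I₀ = 0.227, so cos²(θ − 73°) = 0.227 / 0.2326 = 0.9761.
θ − 73° = arccos(√0.9761) = 8.9°, giving θ ≈ 73 + 8.9 = 81.9°.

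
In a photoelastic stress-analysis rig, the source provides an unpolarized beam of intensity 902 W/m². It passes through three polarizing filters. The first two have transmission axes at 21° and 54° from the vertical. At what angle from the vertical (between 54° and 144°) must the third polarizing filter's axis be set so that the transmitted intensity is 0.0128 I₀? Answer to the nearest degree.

θ ≈ 133°

Unpolarized light through the first polarizer → I₁ = ½ I₀, now polarized at 21°.
I₂ = I₁ cos²(54° − 21°) = 0.5 I₀ · cos²(33°) = 0.3517 I₀.
Need I₃/I₀ = 0.0128, so cos²(θ − 54°) = 0.0128 / 0.3517 = 0.0364.
θ − 54° = arccos(√0.0364) = 79.0°, giving θ ≈ 54 + 79.0 = 133.0°.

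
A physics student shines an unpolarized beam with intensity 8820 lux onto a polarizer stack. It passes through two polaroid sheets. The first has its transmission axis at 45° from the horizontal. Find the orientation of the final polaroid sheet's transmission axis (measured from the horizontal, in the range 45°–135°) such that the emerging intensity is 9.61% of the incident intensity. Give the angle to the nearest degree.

Unpolarized light through the first polarizer → I₁ = ½ I₀, now polarized at 45°.
Need I₂/I₀ = 0.0961, so cos²(θ − 45°) = 0.0961 / 0.5 = 0.1922.
θ − 45° = arccos(√0.1922) = 64.0°, giving θ ≈ 45 + 64.0 = 109.0°.

θ ≈ 109°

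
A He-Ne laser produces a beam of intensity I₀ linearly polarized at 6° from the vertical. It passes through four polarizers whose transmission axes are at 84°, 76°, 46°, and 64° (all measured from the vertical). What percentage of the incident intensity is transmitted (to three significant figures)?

≈ 2.88%

I₁ = I₀ cos²(84° − 6°) = I₀ cos²(78°) = 0.04323 I₀.
I₂ = I₁ cos²(76° − 84°) = 0.04323 I₀ · cos²(8°) = 0.04239 I₀.
I₃ = I₂ cos²(46° − 76°) = 0.04239 I₀ · cos²(30°) = 0.03179 I₀.
I₄ = I₃ cos²(64° − 46°) = 0.03179 I₀ · cos²(18°) = 0.02876 I₀.
That is 2.876% of the incident intensity.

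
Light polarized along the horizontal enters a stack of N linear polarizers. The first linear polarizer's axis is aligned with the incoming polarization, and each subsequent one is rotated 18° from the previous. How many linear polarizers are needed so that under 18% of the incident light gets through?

First polarizer is aligned with the polarization: full transmission.
Each further stage multiplies by cos²(18°) = 0.9045.
After N polarizers: T = 0.9045^(N−1). Require T < 0.18 ⇒ N−1 > ln(0.18)/ln(0.9045) = 17.09, so N−1 ≥ 18 and N = 19.
Check: N=19 gives T = 0.1642 < 0.18; N=18 gives T = 0.1816.

N = 19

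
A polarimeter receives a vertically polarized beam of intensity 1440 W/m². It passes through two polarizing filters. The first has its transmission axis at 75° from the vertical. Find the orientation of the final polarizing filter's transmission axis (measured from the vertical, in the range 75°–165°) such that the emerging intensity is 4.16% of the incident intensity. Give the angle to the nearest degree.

θ ≈ 113°

I₁ = I₀ cos²(75° − 0°) = I₀ cos²(75°) = 0.06699 I₀.
Need I₂/I₀ = 0.0416, so cos²(θ − 75°) = 0.0416 / 0.06699 = 0.621.
θ − 75° = arccos(√0.621) = 38.0°, giving θ ≈ 75 + 38.0 = 113.0°.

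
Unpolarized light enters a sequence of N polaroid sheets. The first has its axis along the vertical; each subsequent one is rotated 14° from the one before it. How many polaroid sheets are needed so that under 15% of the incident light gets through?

N = 21

First polarizer halves the unpolarized light: factor 1/2.
Each further stage multiplies by cos²(14°) = 0.9415.
After N polarizers: T = 0.5·0.9415^(N−1). Require T < 0.15 ⇒ N−1 > ln(0.15/0.5)/ln(0.9415) = 19.96, so N−1 ≥ 20 and N = 21.
Check: N=21 gives T = 0.1497 < 0.15; N=20 gives T = 0.159.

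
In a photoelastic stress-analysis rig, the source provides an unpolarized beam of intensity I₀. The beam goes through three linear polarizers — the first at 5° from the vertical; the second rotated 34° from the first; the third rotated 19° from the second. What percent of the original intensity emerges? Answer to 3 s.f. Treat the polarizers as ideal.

Unpolarized light through the first polarizer → I₁ = ½ I₀, now polarized at 5°.
I₂ = I₁ cos²(34°) = 0.5 · 0.6873 I₀ = 0.3437 I₀.
I₃ = I₂ cos²(19°) = 0.3437 · 0.894 I₀ = 0.3072 I₀.
That is 30.72% of the incident intensity.

≈ 30.7%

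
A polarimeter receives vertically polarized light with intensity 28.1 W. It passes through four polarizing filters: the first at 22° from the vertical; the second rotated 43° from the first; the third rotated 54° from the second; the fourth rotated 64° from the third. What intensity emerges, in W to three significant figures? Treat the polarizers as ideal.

I ≈ 0.858 W

I₁ = 28.1 W · cos²(22°) = 24.16 W.
I₂ = I₁ · cos²(43°) = 24.16 · 0.5349 = 12.92 W.
I₃ = I₂ · cos²(54°) = 12.92 · 0.3455 = 4.464 W.
I₄ = I₃ · cos²(64°) = 4.464 · 0.1922 = 0.8579 W.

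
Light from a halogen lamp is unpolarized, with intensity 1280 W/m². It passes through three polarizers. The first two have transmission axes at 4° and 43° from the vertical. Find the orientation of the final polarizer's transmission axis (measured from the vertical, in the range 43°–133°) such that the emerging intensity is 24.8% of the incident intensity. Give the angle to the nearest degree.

θ ≈ 68°

Unpolarized light through the first polarizer → I₁ = ½ I₀, now polarized at 4°.
I₂ = I₁ cos²(43° − 4°) = 0.5 I₀ · cos²(39°) = 0.302 I₀.
Need I₃/I₀ = 0.248, so cos²(θ − 43°) = 0.248 / 0.302 = 0.8213.
θ − 43° = arccos(√0.8213) = 25.0°, giving θ ≈ 43 + 25.0 = 68.0°.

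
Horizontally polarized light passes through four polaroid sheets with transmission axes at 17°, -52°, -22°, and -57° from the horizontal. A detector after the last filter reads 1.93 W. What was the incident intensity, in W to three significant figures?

I₀ ≈ 32.7 W

I₁ = I₀ cos²(17° − 0°) = I₀ cos²(17°) = 0.9145 I₀.
I₂ = I₁ cos²(-52° − 17°) = 0.9145 I₀ · cos²(69°) = 0.1174 I₀.
I₃ = I₂ cos²(-22° + 52°) = 0.1174 I₀ · cos²(30°) = 0.08809 I₀.
I₄ = I₃ cos²(-57° + 22°) = 0.08809 I₀ · cos²(35°) = 0.05911 I₀.
So 1.93 W = 0.05911 I₀, giving I₀ = 1.93/0.05911 = 32.65 W.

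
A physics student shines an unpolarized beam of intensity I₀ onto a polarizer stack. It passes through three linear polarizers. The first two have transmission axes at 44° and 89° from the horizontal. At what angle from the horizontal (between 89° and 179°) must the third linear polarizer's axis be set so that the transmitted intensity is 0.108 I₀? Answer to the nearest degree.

θ ≈ 138°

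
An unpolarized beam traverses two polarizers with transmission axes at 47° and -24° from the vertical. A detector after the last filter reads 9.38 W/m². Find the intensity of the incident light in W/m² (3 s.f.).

I₀ ≈ 177 W/m²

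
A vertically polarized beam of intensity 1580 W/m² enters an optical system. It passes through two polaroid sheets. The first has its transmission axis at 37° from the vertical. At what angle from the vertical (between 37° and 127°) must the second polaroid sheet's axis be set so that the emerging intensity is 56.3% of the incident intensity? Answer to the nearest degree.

θ ≈ 57°

By Malus's law, I₁ = I₀ cos²(37° − 0°) = I₀ cos²(37°) = 0.6378 I₀.
Need I₂/I₀ = 0.563, so cos²(θ − 37°) = 0.563 / 0.6378 = 0.8827.
θ − 37° = arccos(√0.8827) = 20.0°, giving θ ≈ 37 + 20.0 = 57.0°.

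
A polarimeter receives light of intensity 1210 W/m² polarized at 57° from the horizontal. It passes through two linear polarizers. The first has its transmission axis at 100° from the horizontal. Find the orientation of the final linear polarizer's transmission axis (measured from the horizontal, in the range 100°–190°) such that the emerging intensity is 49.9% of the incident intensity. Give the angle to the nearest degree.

θ ≈ 115°

By Malus's law, I₁ = I₀ cos²(100° − 57°) = I₀ cos²(43°) = 0.5349 I₀.
Need I₂/I₀ = 0.499, so cos²(θ − 100°) = 0.499 / 0.5349 = 0.9329.
θ − 100° = arccos(√0.9329) = 15.0°, giving θ ≈ 100 + 15.0 = 115.0°.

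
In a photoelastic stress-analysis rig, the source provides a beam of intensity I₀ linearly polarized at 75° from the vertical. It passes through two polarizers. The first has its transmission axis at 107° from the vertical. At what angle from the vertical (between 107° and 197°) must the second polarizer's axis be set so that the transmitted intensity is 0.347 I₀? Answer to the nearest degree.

θ ≈ 153°

I₁ = I₀ cos²(107° − 75°) = I₀ cos²(32°) = 0.7192 I₀.
Need I₂/I₀ = 0.347, so cos²(θ − 107°) = 0.347 / 0.7192 = 0.4825.
θ − 107° = arccos(√0.4825) = 46.0°, giving θ ≈ 107 + 46.0 = 153.0°.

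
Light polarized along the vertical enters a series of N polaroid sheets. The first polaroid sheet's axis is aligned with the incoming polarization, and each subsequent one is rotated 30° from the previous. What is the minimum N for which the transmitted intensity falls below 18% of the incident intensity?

N = 7

First polarizer is aligned with the polarization: full transmission.
Each further stage multiplies by cos²(30°) = 0.75.
After N polarizers: T = 0.75^(N−1). Require T < 0.18 ⇒ N−1 > ln(0.18)/ln(0.75) = 5.96, so N−1 ≥ 6 and N = 7.
Check: N=7 gives T = 0.178 < 0.18; N=6 gives T = 0.2373.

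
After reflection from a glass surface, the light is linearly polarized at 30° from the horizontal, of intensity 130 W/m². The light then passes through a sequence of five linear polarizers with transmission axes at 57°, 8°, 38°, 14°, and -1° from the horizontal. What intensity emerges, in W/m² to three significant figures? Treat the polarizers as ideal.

I ≈ 25.9 W/m²

I₁ = 130 W/m² · cos²(27°) = 103.2 W/m².
I₂ = I₁ · cos²(49°) = 103.2 · 0.4304 = 44.42 W/m².
I₃ = I₂ · cos²(30°) = 44.42 · 0.75 = 33.32 W/m².
I₄ = I₃ · cos²(24°) = 33.32 · 0.8346 = 27.8 W/m².
I₅ = I₄ · cos²(15°) = 27.8 · 0.933 = 25.94 W/m².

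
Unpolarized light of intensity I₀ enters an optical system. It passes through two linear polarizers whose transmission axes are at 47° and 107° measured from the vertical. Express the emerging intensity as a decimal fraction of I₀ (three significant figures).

Unpolarized light through the first polarizer → I₁ = ½ I₀, now polarized at 47°.
I₂ = I₁ cos²(107° − 47°) = 0.5 I₀ · cos²(60°) = 0.125 I₀.
Transmitted fraction = 0.125.

≈ 0.125 I₀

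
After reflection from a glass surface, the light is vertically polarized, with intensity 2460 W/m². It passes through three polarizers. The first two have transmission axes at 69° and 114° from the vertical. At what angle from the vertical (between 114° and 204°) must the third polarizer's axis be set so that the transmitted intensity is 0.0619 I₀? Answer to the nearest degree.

I₁ = I₀ cos²(69° − 0°) = I₀ cos²(69°) = 0.1284 I₀.
I₂ = I₁ cos²(114° − 69°) = 0.1284 I₀ · cos²(45°) = 0.06421 I₀.
Need I₃/I₀ = 0.0619, so cos²(θ − 114°) = 0.0619 / 0.06421 = 0.964.
θ − 114° = arccos(√0.964) = 10.9°, giving θ ≈ 114 + 10.9 = 124.9°.

θ ≈ 125°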